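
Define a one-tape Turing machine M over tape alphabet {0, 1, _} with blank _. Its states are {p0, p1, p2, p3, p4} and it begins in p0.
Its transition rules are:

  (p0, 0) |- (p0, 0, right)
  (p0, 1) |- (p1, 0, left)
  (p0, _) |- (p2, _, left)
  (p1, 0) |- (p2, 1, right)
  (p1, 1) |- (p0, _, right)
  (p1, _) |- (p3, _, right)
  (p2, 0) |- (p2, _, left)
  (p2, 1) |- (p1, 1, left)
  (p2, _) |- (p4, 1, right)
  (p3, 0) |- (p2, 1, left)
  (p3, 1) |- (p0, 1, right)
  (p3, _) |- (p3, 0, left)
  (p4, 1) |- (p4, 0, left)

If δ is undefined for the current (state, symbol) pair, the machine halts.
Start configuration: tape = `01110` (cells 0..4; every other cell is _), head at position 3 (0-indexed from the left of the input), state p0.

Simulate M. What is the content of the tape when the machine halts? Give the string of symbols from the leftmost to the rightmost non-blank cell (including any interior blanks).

011

p0 | 011[1]0_   read 1 → write 0, move left, go to p1
p1 | 01[1]00_   read 1 → write _, move right, go to p0
p0 | 01_[0]0_   read 0 → write 0, move right, go to p0
p0 | 01_0[0]_   read 0 → write 0, move right, go to p0
p0 | 01_00[_]   read _ → write _, move left, go to p2
p2 | 01_0[0]_   read 0 → write _, move left, go to p2
p2 | 01_[0]__   read 0 → write _, move left, go to p2
p2 | 01[_]___   read _ → write 1, move right, go to p4
p4 | 011[_]__
The non-blank tape span at halt is 011.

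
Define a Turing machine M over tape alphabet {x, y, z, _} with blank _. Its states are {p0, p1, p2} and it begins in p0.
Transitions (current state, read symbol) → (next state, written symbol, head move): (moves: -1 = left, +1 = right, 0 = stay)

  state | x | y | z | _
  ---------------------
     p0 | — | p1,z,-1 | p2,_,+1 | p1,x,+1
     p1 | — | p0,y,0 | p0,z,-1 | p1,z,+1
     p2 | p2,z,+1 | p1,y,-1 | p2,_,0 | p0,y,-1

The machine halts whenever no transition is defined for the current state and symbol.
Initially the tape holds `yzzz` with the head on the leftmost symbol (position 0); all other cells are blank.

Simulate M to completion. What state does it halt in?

state=p0 head=0 tape=_[y]zzz   (p0,y)→(p1,z,-1)
state=p1 head=-1 tape=[_]zzzz   (p1,_)→(p1,z,+1)
state=p1 head=0 tape=z[z]zzz   (p1,z)→(p0,z,-1)
state=p0 head=-1 tape=[z]zzzz   (p0,z)→(p2,_,+1)
state=p2 head=0 tape=_[z]zzz   (p2,z)→(p2,_,0)
state=p2 head=0 tape=_[_]zzz   (p2,_)→(p0,y,-1)
state=p0 head=-1 tape=[_]yzzz   (p0,_)→(p1,x,+1)
state=p1 head=0 tape=x[y]zzz   (p1,y)→(p0,y,0)
state=p0 head=0 tape=x[y]zzz   (p0,y)→(p1,z,-1)
state=p1 head=-1 tape=[x]zzzz
No transition is defined for (p1, x); M halts in state p1.

p1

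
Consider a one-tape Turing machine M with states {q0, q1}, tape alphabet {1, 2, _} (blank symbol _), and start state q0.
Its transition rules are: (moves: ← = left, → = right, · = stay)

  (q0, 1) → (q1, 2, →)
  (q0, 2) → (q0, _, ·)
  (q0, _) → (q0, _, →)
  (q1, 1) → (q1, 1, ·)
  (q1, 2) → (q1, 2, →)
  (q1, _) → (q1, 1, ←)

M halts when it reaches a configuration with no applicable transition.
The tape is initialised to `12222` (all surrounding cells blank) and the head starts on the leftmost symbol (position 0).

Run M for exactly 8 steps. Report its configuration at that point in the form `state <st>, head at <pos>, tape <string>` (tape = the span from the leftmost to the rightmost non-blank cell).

state q1, head at 5, tape 222221

state=q0 head=0 tape=[1]2222_   (q0,1)→(q1,2,→)
state=q1 head=1 tape=2[2]222_   (q1,2)→(q1,2,→)
state=q1 head=2 tape=22[2]22_   (q1,2)→(q1,2,→)
state=q1 head=3 tape=222[2]2_   (q1,2)→(q1,2,→)
state=q1 head=4 tape=2222[2]_   (q1,2)→(q1,2,→)
state=q1 head=5 tape=22222[_]   (q1,_)→(q1,1,←)
state=q1 head=4 tape=2222[2]1   (q1,2)→(q1,2,→)
state=q1 head=5 tape=22222[1]   (q1,1)→(q1,1,·)
state=q1 head=5 tape=22222[1]
After 8 steps: state q1, head at 5, tape 222221.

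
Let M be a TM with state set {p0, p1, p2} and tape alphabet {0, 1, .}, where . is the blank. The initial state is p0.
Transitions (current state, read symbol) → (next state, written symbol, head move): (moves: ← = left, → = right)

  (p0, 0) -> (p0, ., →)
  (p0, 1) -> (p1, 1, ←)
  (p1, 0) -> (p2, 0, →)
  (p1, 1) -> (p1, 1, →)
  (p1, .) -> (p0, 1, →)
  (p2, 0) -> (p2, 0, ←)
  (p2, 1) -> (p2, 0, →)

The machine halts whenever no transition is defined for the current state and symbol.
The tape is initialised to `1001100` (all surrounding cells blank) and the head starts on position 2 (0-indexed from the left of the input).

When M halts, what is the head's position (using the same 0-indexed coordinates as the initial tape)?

-1

state=p0 head=2 tape=.10[0]1100   (p0,0)→(p0,.,→)
state=p0 head=3 tape=.10.[1]100   (p0,1)→(p1,1,←)
state=p1 head=2 tape=.10[.]1100   (p1,.)→(p0,1,→)
state=p0 head=3 tape=.101[1]100   (p0,1)→(p1,1,←)
state=p1 head=2 tape=.10[1]1100   (p1,1)→(p1,1,→)
state=p1 head=3 tape=.101[1]100   (p1,1)→(p1,1,→)
state=p1 head=4 tape=.1011[1]00   (p1,1)→(p1,1,→)
state=p1 head=5 tape=.10111[0]0   (p1,0)→(p2,0,→)
state=p2 head=6 tape=.101110[0]   (p2,0)→(p2,0,←)
state=p2 head=5 tape=.10111[0]0   (p2,0)→(p2,0,←)
state=p2 head=4 tape=.1011[1]00   (p2,1)→(p2,0,→)
state=p2 head=5 tape=.10110[0]0   (p2,0)→(p2,0,←)
state=p2 head=4 tape=.1011[0]00   (p2,0)→(p2,0,←)
state=p2 head=3 tape=.101[1]000   (p2,1)→(p2,0,→)
state=p2 head=4 tape=.1010[0]00   (p2,0)→(p2,0,←)
state=p2 head=3 tape=.101[0]000   (p2,0)→(p2,0,←)
state=p2 head=2 tape=.10[1]0000   (p2,1)→(p2,0,→)
state=p2 head=3 tape=.100[0]000   (p2,0)→(p2,0,←)
state=p2 head=2 tape=.10[0]0000   (p2,0)→(p2,0,←)
state=p2 head=1 tape=.1[0]00000   (p2,0)→(p2,0,←)
state=p2 head=0 tape=.[1]000000   (p2,1)→(p2,0,→)
state=p2 head=1 tape=.0[0]00000   (p2,0)→(p2,0,←)
state=p2 head=0 tape=.[0]000000   (p2,0)→(p2,0,←)
state=p2 head=-1 tape=[.]0000000
At halt the head is at cell -1.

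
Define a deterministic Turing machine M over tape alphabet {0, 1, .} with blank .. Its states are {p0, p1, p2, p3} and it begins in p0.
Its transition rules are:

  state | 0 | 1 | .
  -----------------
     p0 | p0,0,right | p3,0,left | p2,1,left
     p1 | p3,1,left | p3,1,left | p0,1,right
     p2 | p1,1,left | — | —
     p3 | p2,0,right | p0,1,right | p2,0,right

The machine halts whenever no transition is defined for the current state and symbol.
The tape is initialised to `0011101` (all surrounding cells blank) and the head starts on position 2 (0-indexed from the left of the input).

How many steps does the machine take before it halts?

5

state=p0 head=2 tape=00[1]1101   (p0,1)→(p3,0,left)
state=p3 head=1 tape=0[0]01101   (p3,0)→(p2,0,right)
state=p2 head=2 tape=00[0]1101   (p2,0)→(p1,1,left)
state=p1 head=1 tape=0[0]11101   (p1,0)→(p3,1,left)
state=p3 head=0 tape=[0]111101   (p3,0)→(p2,0,right)
state=p2 head=1 tape=0[1]11101
M halts after 5 transitions.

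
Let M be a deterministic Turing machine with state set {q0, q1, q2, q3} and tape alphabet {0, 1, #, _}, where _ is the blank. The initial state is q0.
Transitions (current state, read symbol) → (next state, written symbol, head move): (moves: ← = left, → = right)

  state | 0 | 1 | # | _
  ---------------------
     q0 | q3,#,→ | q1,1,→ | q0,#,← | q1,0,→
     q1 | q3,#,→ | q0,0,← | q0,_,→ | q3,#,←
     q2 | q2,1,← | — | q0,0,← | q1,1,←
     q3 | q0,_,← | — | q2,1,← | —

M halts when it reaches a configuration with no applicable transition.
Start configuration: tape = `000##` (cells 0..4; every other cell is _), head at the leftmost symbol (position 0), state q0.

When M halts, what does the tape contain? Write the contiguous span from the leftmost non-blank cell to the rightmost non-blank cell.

000_#_##

state=q0 head=0 tape=_[0]00##__   (q0,0)→(q3,#,→)
state=q3 head=1 tape=_#[0]0##__   (q3,0)→(q0,_,←)
state=q0 head=0 tape=_[#]_0##__   (q0,#)→(q0,#,←)
state=q0 head=-1 tape=[_]#_0##__   (q0,_)→(q1,0,→)
state=q1 head=0 tape=0[#]_0##__   (q1,#)→(q0,_,→)
state=q0 head=1 tape=0_[_]0##__   (q0,_)→(q1,0,→)
state=q1 head=2 tape=0_0[0]##__   (q1,0)→(q3,#,→)
state=q3 head=3 tape=0_0#[#]#__   (q3,#)→(q2,1,←)
state=q2 head=2 tape=0_0[#]1#__   (q2,#)→(q0,0,←)
state=q0 head=1 tape=0_[0]01#__   (q0,0)→(q3,#,→)
state=q3 head=2 tape=0_#[0]1#__   (q3,0)→(q0,_,←)
state=q0 head=1 tape=0_[#]_1#__   (q0,#)→(q0,#,←)
state=q0 head=0 tape=0[_]#_1#__   (q0,_)→(q1,0,→)
state=q1 head=1 tape=00[#]_1#__   (q1,#)→(q0,_,→)
state=q0 head=2 tape=00_[_]1#__   (q0,_)→(q1,0,→)
state=q1 head=3 tape=00_0[1]#__   (q1,1)→(q0,0,←)
state=q0 head=2 tape=00_[0]0#__   (q0,0)→(q3,#,→)
state=q3 head=3 tape=00_#[0]#__   (q3,0)→(q0,_,←)
state=q0 head=2 tape=00_[#]_#__   (q0,#)→(q0,#,←)
state=q0 head=1 tape=00[_]#_#__   (q0,_)→(q1,0,→)
state=q1 head=2 tape=000[#]_#__   (q1,#)→(q0,_,→)
state=q0 head=3 tape=000_[_]#__   (q0,_)→(q1,0,→)
state=q1 head=4 tape=000_0[#]__   (q1,#)→(q0,_,→)
state=q0 head=5 tape=000_0_[_]_   (q0,_)→(q1,0,→)
state=q1 head=6 tape=000_0_0[_]   (q1,_)→(q3,#,←)
state=q3 head=5 tape=000_0_[0]#   (q3,0)→(q0,_,←)
state=q0 head=4 tape=000_0[_]_#   (q0,_)→(q1,0,→)
state=q1 head=5 tape=000_00[_]#   (q1,_)→(q3,#,←)
state=q3 head=4 tape=000_0[0]##   (q3,0)→(q0,_,←)
state=q0 head=3 tape=000_[0]_##   (q0,0)→(q3,#,→)
state=q3 head=4 tape=000_#[_]##
The non-blank tape span at halt is 000_#_##.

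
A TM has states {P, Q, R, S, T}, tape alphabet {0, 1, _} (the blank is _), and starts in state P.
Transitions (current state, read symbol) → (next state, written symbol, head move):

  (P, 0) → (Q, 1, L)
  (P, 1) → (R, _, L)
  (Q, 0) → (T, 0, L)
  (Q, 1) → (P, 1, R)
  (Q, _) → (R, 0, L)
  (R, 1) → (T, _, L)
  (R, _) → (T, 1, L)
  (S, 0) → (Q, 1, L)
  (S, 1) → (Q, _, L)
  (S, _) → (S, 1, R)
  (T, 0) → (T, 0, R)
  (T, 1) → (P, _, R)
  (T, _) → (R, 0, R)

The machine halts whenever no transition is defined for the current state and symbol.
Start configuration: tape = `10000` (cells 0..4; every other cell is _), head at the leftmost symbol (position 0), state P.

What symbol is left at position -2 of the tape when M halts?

0

P | __[1]0000   read 1 → write _, move L, go to R
R | _[_]_0000   read _ → write 1, move L, go to T
T | [_]1_0000   read _ → write 0, move R, go to R
R | 0[1]_0000   read 1 → write _, move L, go to T
T | [0]__0000   read 0 → write 0, move R, go to T
T | 0[_]_0000   read _ → write 0, move R, go to R
R | 00[_]0000   read _ → write 1, move L, go to T
T | 0[0]10000   read 0 → write 0, move R, go to T
T | 00[1]0000   read 1 → write _, move R, go to P
P | 00_[0]000   read 0 → write 1, move L, go to Q
Q | 00[_]1000   read _ → write 0, move L, go to R
R | 0[0]01000
Cell -2 holds 0 when M halts.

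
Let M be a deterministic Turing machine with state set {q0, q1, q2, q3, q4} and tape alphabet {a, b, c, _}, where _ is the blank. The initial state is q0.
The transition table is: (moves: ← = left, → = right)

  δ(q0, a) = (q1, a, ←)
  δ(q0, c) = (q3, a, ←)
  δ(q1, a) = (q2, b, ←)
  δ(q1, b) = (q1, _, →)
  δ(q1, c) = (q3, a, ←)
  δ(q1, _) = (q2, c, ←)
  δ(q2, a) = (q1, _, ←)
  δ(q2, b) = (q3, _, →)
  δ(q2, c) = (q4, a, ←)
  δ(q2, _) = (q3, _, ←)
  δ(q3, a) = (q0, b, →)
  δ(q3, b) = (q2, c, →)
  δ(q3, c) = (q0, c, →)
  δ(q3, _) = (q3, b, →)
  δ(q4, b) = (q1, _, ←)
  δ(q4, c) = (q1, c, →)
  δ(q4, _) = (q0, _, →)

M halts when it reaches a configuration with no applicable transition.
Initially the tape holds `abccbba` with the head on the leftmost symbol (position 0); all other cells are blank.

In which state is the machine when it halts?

q0

state=q0 head=0 tape=____[a]bccbba   (q0,a)→(q1,a,←)
state=q1 head=-1 tape=___[_]abccbba   (q1,_)→(q2,c,←)
state=q2 head=-2 tape=__[_]cabccbba   (q2,_)→(q3,_,←)
state=q3 head=-3 tape=_[_]_cabccbba   (q3,_)→(q3,b,→)
state=q3 head=-2 tape=_b[_]cabccbba   (q3,_)→(q3,b,→)
state=q3 head=-1 tape=_bb[c]abccbba   (q3,c)→(q0,c,→)
state=q0 head=0 tape=_bbc[a]bccbba   (q0,a)→(q1,a,←)
state=q1 head=-1 tape=_bb[c]abccbba   (q1,c)→(q3,a,←)
state=q3 head=-2 tape=_b[b]aabccbba   (q3,b)→(q2,c,→)
state=q2 head=-1 tape=_bc[a]abccbba   (q2,a)→(q1,_,←)
state=q1 head=-2 tape=_b[c]_abccbba   (q1,c)→(q3,a,←)
state=q3 head=-3 tape=_[b]a_abccbba   (q3,b)→(q2,c,→)
state=q2 head=-2 tape=_c[a]_abccbba   (q2,a)→(q1,_,←)
state=q1 head=-3 tape=_[c]__abccbba   (q1,c)→(q3,a,←)
state=q3 head=-4 tape=[_]a__abccbba   (q3,_)→(q3,b,→)
state=q3 head=-3 tape=b[a]__abccbba   (q3,a)→(q0,b,→)
state=q0 head=-2 tape=bb[_]_abccbba
No transition is defined for (q0, _); M halts in state q0.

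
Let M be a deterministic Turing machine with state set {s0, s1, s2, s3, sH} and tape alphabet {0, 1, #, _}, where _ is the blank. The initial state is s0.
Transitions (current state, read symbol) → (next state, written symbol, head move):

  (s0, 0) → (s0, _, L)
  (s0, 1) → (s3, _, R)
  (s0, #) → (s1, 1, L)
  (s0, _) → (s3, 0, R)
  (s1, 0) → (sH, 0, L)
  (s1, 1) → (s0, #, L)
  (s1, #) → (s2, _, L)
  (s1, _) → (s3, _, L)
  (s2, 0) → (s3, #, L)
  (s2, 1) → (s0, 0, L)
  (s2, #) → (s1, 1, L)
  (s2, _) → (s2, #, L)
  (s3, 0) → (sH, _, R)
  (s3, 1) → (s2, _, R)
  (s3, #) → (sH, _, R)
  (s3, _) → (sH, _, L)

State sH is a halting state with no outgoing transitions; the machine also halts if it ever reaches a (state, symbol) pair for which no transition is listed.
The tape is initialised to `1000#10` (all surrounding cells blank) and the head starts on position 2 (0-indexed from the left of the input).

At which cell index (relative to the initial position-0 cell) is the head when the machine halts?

s0 | 10[0]0#10   read 0 → write _, move L, go to s0
s0 | 1[0]_0#10   read 0 → write _, move L, go to s0
s0 | [1]__0#10   read 1 → write _, move R, go to s3
s3 | _[_]_0#10   read _ → write _, move L, go to sH
sH | [_]__0#10
At halt the head is at cell 0.

0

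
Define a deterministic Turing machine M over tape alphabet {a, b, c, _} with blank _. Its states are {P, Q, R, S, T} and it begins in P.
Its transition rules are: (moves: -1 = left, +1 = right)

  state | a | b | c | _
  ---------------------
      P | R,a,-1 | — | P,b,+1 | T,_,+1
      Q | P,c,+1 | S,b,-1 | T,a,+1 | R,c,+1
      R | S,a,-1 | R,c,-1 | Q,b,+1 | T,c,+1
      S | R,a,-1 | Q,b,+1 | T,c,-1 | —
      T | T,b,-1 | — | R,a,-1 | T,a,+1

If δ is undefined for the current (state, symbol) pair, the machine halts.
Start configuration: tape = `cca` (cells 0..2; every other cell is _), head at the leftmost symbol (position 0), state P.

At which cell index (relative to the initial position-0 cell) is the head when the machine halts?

0

state=P head=0 tape=_[c]ca   (P,c)→(P,b,+1)
state=P head=1 tape=_b[c]a   (P,c)→(P,b,+1)
state=P head=2 tape=_bb[a]   (P,a)→(R,a,-1)
state=R head=1 tape=_b[b]a   (R,b)→(R,c,-1)
state=R head=0 tape=_[b]ca   (R,b)→(R,c,-1)
state=R head=-1 tape=[_]cca   (R,_)→(T,c,+1)
state=T head=0 tape=c[c]ca   (T,c)→(R,a,-1)
state=R head=-1 tape=[c]aca   (R,c)→(Q,b,+1)
state=Q head=0 tape=b[a]ca   (Q,a)→(P,c,+1)
state=P head=1 tape=bc[c]a   (P,c)→(P,b,+1)
state=P head=2 tape=bcb[a]   (P,a)→(R,a,-1)
state=R head=1 tape=bc[b]a   (R,b)→(R,c,-1)
state=R head=0 tape=b[c]ca   (R,c)→(Q,b,+1)
state=Q head=1 tape=bb[c]a   (Q,c)→(T,a,+1)
state=T head=2 tape=bba[a]   (T,a)→(T,b,-1)
state=T head=1 tape=bb[a]b   (T,a)→(T,b,-1)
state=T head=0 tape=b[b]bb
At halt the head is at cell 0.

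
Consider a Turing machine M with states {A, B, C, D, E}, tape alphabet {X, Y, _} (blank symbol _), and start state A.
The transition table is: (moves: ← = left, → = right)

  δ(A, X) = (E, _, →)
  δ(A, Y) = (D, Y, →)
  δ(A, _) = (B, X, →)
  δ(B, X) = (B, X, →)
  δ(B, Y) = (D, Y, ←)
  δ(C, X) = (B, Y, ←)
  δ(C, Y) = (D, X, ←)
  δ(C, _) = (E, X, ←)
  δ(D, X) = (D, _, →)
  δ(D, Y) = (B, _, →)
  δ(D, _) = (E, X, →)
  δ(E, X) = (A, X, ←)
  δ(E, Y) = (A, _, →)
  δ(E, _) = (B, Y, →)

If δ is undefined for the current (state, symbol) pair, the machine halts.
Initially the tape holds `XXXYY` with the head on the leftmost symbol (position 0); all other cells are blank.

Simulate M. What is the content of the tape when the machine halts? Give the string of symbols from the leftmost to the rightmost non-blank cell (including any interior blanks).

A | [X]XXYY__   read X → write _, move →, go to E
E | _[X]XYY__   read X → write X, move ←, go to A
A | [_]XXYY__   read _ → write X, move →, go to B
B | X[X]XYY__   read X → write X, move →, go to B
B | XX[X]YY__   read X → write X, move →, go to B
B | XXX[Y]Y__   read Y → write Y, move ←, go to D
D | XX[X]YY__   read X → write _, move →, go to D
D | XX_[Y]Y__   read Y → write _, move →, go to B
B | XX__[Y]__   read Y → write Y, move ←, go to D
D | XX_[_]Y__   read _ → write X, move →, go to E
E | XX_X[Y]__   read Y → write _, move →, go to A
A | XX_X_[_]_   read _ → write X, move →, go to B
B | XX_X_X[_]
The non-blank tape span at halt is XX_X_X.

XX_X_X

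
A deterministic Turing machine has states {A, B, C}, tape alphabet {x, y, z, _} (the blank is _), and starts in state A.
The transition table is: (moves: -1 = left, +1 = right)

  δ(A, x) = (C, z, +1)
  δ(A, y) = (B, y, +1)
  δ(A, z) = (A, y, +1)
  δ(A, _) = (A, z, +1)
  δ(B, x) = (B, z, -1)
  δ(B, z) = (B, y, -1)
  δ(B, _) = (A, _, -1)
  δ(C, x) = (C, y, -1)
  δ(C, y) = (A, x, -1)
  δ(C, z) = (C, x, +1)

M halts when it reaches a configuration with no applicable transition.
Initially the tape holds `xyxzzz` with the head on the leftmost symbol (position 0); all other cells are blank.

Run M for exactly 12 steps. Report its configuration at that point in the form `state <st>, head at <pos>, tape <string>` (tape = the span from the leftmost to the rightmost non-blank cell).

state C, head at 2, tape yzxzzz

state=A head=0 tape=[x]yxzzz   (A,x)→(C,z,+1)
state=C head=1 tape=z[y]xzzz   (C,y)→(A,x,-1)
state=A head=0 tape=[z]xxzzz   (A,z)→(A,y,+1)
state=A head=1 tape=y[x]xzzz   (A,x)→(C,z,+1)
state=C head=2 tape=yz[x]zzz   (C,x)→(C,y,-1)
state=C head=1 tape=y[z]yzzz   (C,z)→(C,x,+1)
state=C head=2 tape=yx[y]zzz   (C,y)→(A,x,-1)
state=A head=1 tape=y[x]xzzz   (A,x)→(C,z,+1)
state=C head=2 tape=yz[x]zzz   (C,x)→(C,y,-1)
state=C head=1 tape=y[z]yzzz   (C,z)→(C,x,+1)
state=C head=2 tape=yx[y]zzz   (C,y)→(A,x,-1)
state=A head=1 tape=y[x]xzzz   (A,x)→(C,z,+1)
state=C head=2 tape=yz[x]zzz
After 12 steps: state C, head at 2, tape yzxzzz.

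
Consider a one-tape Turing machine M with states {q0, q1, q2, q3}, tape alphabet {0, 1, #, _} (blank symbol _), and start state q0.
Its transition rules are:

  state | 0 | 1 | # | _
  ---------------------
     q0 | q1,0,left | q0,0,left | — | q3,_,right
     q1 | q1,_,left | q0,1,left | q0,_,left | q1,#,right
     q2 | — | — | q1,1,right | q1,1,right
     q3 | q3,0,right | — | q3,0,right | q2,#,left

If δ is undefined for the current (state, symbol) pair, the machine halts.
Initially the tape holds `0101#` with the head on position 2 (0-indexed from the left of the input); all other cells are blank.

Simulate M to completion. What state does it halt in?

state=q0 head=2 tape=___01[0]1#   (q0,0)→(q1,0,left)
state=q1 head=1 tape=___0[1]01#   (q1,1)→(q0,1,left)
state=q0 head=0 tape=___[0]101#   (q0,0)→(q1,0,left)
state=q1 head=-1 tape=__[_]0101#   (q1,_)→(q1,#,right)
state=q1 head=0 tape=__#[0]101#   (q1,0)→(q1,_,left)
state=q1 head=-1 tape=__[#]_101#   (q1,#)→(q0,_,left)
state=q0 head=-2 tape=_[_]__101#   (q0,_)→(q3,_,right)
state=q3 head=-1 tape=__[_]_101#   (q3,_)→(q2,#,left)
state=q2 head=-2 tape=_[_]#_101#   (q2,_)→(q1,1,right)
state=q1 head=-1 tape=_1[#]_101#   (q1,#)→(q0,_,left)
state=q0 head=-2 tape=_[1]__101#   (q0,1)→(q0,0,left)
state=q0 head=-3 tape=[_]0__101#   (q0,_)→(q3,_,right)
state=q3 head=-2 tape=_[0]__101#   (q3,0)→(q3,0,right)
state=q3 head=-1 tape=_0[_]_101#   (q3,_)→(q2,#,left)
state=q2 head=-2 tape=_[0]#_101#
No transition is defined for (q2, 0); M halts in state q2.

q2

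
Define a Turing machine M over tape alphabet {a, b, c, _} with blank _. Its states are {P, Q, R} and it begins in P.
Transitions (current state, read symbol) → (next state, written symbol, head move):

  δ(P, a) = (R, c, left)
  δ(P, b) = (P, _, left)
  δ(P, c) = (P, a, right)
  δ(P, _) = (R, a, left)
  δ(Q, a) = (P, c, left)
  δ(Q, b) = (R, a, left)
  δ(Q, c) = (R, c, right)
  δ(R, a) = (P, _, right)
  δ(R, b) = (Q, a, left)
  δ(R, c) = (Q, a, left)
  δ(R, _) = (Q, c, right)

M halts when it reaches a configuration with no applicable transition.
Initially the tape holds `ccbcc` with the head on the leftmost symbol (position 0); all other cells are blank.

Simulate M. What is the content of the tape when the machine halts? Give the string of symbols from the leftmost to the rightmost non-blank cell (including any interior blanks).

cc_ccc

P | [c]cbcc___   read c → write a, move right, go to P
P | a[c]bcc___   read c → write a, move right, go to P
P | aa[b]cc___   read b → write _, move left, go to P
P | a[a]_cc___   read a → write c, move left, go to R
R | [a]c_cc___   read a → write _, move right, go to P
P | _[c]_cc___   read c → write a, move right, go to P
P | _a[_]cc___   read _ → write a, move left, go to R
R | _[a]acc___   read a → write _, move right, go to P
P | __[a]cc___   read a → write c, move left, go to R
R | _[_]ccc___   read _ → write c, move right, go to Q
Q | _c[c]cc___   read c → write c, move right, go to R
R | _cc[c]c___   read c → write a, move left, go to Q
Q | _c[c]ac___   read c → write c, move right, go to R
R | _cc[a]c___   read a → write _, move right, go to P
P | _cc_[c]___   read c → write a, move right, go to P
P | _cc_a[_]__   read _ → write a, move left, go to R
R | _cc_[a]a__   read a → write _, move right, go to P
P | _cc__[a]__   read a → write c, move left, go to R
R | _cc_[_]c__   read _ → write c, move right, go to Q
Q | _cc_c[c]__   read c → write c, move right, go to R
R | _cc_cc[_]_   read _ → write c, move right, go to Q
Q | _cc_ccc[_]
The non-blank tape span at halt is cc_ccc.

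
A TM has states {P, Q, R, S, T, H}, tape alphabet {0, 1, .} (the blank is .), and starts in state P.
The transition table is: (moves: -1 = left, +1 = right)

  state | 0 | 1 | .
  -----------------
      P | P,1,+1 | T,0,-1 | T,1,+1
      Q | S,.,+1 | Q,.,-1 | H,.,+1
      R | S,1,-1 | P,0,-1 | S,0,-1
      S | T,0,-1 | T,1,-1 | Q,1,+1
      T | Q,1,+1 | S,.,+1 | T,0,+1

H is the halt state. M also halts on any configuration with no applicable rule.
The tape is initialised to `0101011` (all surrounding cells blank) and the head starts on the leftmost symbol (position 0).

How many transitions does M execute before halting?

state=P head=0 tape=[0]101011   (P,0)→(P,1,+1)
state=P head=1 tape=1[1]01011   (P,1)→(T,0,-1)
state=T head=0 tape=[1]001011   (T,1)→(S,.,+1)
state=S head=1 tape=.[0]01011   (S,0)→(T,0,-1)
state=T head=0 tape=[.]001011   (T,.)→(T,0,+1)
state=T head=1 tape=0[0]01011   (T,0)→(Q,1,+1)
state=Q head=2 tape=01[0]1011   (Q,0)→(S,.,+1)
state=S head=3 tape=01.[1]011   (S,1)→(T,1,-1)
state=T head=2 tape=01[.]1011   (T,.)→(T,0,+1)
state=T head=3 tape=010[1]011   (T,1)→(S,.,+1)
state=S head=4 tape=010.[0]11   (S,0)→(T,0,-1)
state=T head=3 tape=010[.]011   (T,.)→(T,0,+1)
state=T head=4 tape=0100[0]11   (T,0)→(Q,1,+1)
state=Q head=5 tape=01001[1]1   (Q,1)→(Q,.,-1)
state=Q head=4 tape=0100[1].1   (Q,1)→(Q,.,-1)
state=Q head=3 tape=010[0]..1   (Q,0)→(S,.,+1)
state=S head=4 tape=010.[.].1   (S,.)→(Q,1,+1)
state=Q head=5 tape=010.1[.]1   (Q,.)→(H,.,+1)
state=H head=6 tape=010.1.[1]
M halts after 18 transitions.

18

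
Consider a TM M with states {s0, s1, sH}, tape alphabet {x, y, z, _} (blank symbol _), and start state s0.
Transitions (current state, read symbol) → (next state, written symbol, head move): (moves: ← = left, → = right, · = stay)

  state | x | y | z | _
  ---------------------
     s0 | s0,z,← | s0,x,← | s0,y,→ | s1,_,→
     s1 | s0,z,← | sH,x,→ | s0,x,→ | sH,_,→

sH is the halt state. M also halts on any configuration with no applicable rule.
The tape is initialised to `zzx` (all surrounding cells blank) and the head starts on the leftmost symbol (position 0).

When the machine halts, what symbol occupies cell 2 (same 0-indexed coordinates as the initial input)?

y

state=s0 head=0 tape=_[z]zx___   (s0,z)→(s0,y,→)
state=s0 head=1 tape=_y[z]x___   (s0,z)→(s0,y,→)
state=s0 head=2 tape=_yy[x]___   (s0,x)→(s0,z,←)
state=s0 head=1 tape=_y[y]z___   (s0,y)→(s0,x,←)
state=s0 head=0 tape=_[y]xz___   (s0,y)→(s0,x,←)
state=s0 head=-1 tape=[_]xxz___   (s0,_)→(s1,_,→)
state=s1 head=0 tape=_[x]xz___   (s1,x)→(s0,z,←)
state=s0 head=-1 tape=[_]zxz___   (s0,_)→(s1,_,→)
state=s1 head=0 tape=_[z]xz___   (s1,z)→(s0,x,→)
state=s0 head=1 tape=_x[x]z___   (s0,x)→(s0,z,←)
state=s0 head=0 tape=_[x]zz___   (s0,x)→(s0,z,←)
state=s0 head=-1 tape=[_]zzz___   (s0,_)→(s1,_,→)
state=s1 head=0 tape=_[z]zz___   (s1,z)→(s0,x,→)
state=s0 head=1 tape=_x[z]z___   (s0,z)→(s0,y,→)
state=s0 head=2 tape=_xy[z]___   (s0,z)→(s0,y,→)
state=s0 head=3 tape=_xyy[_]__   (s0,_)→(s1,_,→)
state=s1 head=4 tape=_xyy_[_]_   (s1,_)→(sH,_,→)
state=sH head=5 tape=_xyy__[_]
Cell 2 holds y when M halts.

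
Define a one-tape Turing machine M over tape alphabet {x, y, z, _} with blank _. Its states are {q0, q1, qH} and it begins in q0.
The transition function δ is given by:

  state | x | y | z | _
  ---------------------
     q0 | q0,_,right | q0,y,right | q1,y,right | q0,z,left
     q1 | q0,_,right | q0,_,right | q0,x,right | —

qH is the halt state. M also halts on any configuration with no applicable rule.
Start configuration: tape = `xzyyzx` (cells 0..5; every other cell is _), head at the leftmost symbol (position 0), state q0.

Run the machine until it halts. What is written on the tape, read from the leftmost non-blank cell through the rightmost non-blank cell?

y_yyy_y

state=q0 head=0 tape=[x]zyyzx___   (q0,x)→(q0,_,right)
state=q0 head=1 tape=_[z]yyzx___   (q0,z)→(q1,y,right)
state=q1 head=2 tape=_y[y]yzx___   (q1,y)→(q0,_,right)
state=q0 head=3 tape=_y_[y]zx___   (q0,y)→(q0,y,right)
state=q0 head=4 tape=_y_y[z]x___   (q0,z)→(q1,y,right)
state=q1 head=5 tape=_y_yy[x]___   (q1,x)→(q0,_,right)
state=q0 head=6 tape=_y_yy_[_]__   (q0,_)→(q0,z,left)
state=q0 head=5 tape=_y_yy[_]z__   (q0,_)→(q0,z,left)
state=q0 head=4 tape=_y_y[y]zz__   (q0,y)→(q0,y,right)
state=q0 head=5 tape=_y_yy[z]z__   (q0,z)→(q1,y,right)
state=q1 head=6 tape=_y_yyy[z]__   (q1,z)→(q0,x,right)
state=q0 head=7 tape=_y_yyyx[_]_   (q0,_)→(q0,z,left)
state=q0 head=6 tape=_y_yyy[x]z_   (q0,x)→(q0,_,right)
state=q0 head=7 tape=_y_yyy_[z]_   (q0,z)→(q1,y,right)
state=q1 head=8 tape=_y_yyy_y[_]
The non-blank tape span at halt is y_yyy_y.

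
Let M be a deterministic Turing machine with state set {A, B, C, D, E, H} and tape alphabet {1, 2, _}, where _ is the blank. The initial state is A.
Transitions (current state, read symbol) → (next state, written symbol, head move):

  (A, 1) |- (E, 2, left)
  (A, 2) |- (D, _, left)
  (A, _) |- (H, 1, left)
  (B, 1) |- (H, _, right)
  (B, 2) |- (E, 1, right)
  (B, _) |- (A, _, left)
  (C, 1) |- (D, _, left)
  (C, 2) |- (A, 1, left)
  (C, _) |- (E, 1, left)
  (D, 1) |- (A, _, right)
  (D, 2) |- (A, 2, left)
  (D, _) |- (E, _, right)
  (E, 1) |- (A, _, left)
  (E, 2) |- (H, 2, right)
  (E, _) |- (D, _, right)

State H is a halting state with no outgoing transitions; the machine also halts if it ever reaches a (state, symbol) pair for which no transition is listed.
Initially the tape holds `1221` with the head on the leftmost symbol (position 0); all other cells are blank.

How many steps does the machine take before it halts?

4

A | __[1]221   read 1 → write 2, move left, go to E
E | _[_]2221   read _ → write _, move right, go to D
D | __[2]221   read 2 → write 2, move left, go to A
A | _[_]2221   read _ → write 1, move left, go to H
H | [_]12221
M halts after 4 transitions.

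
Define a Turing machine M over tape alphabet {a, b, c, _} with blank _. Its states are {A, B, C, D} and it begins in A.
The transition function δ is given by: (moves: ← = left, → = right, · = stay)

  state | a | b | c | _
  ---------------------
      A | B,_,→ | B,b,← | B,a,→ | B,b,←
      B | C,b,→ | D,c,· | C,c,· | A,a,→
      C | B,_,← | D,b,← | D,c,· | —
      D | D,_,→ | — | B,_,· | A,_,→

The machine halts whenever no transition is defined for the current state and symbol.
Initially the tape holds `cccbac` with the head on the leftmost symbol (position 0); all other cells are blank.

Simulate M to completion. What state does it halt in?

D

state=A head=0 tape=[c]ccbac_   (A,c)→(B,a,→)
state=B head=1 tape=a[c]cbac_   (B,c)→(C,c,·)
state=C head=1 tape=a[c]cbac_   (C,c)→(D,c,·)
state=D head=1 tape=a[c]cbac_   (D,c)→(B,_,·)
state=B head=1 tape=a[_]cbac_   (B,_)→(A,a,→)
state=A head=2 tape=aa[c]bac_   (A,c)→(B,a,→)
state=B head=3 tape=aaa[b]ac_   (B,b)→(D,c,·)
state=D head=3 tape=aaa[c]ac_   (D,c)→(B,_,·)
state=B head=3 tape=aaa[_]ac_   (B,_)→(A,a,→)
state=A head=4 tape=aaaa[a]c_   (A,a)→(B,_,→)
state=B head=5 tape=aaaa_[c]_   (B,c)→(C,c,·)
state=C head=5 tape=aaaa_[c]_   (C,c)→(D,c,·)
state=D head=5 tape=aaaa_[c]_   (D,c)→(B,_,·)
state=B head=5 tape=aaaa_[_]_   (B,_)→(A,a,→)
state=A head=6 tape=aaaa_a[_]   (A,_)→(B,b,←)
state=B head=5 tape=aaaa_[a]b   (B,a)→(C,b,→)
state=C head=6 tape=aaaa_b[b]   (C,b)→(D,b,←)
state=D head=5 tape=aaaa_[b]b
No transition is defined for (D, b); M halts in state D.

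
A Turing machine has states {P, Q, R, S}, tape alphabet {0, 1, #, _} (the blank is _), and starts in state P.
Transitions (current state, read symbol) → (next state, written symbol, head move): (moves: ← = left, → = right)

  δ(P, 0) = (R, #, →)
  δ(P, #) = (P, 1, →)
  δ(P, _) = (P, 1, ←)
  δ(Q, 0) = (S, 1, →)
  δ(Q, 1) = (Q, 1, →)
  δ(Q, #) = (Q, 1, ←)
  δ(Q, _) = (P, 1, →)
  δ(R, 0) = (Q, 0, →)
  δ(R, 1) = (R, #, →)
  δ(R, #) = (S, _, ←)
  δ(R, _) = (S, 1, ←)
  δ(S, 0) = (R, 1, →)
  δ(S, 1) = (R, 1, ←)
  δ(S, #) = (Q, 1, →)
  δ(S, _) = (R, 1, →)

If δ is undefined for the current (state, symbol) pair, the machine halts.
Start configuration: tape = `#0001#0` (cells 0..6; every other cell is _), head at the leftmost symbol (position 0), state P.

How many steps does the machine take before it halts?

16

P | [#]0001#0___   read # → write 1, move →, go to P
P | 1[0]001#0___   read 0 → write #, move →, go to R
R | 1#[0]01#0___   read 0 → write 0, move →, go to Q
Q | 1#0[0]1#0___   read 0 → write 1, move →, go to S
S | 1#01[1]#0___   read 1 → write 1, move ←, go to R
R | 1#0[1]1#0___   read 1 → write #, move →, go to R
R | 1#0#[1]#0___   read 1 → write #, move →, go to R
R | 1#0##[#]0___   read # → write _, move ←, go to S
S | 1#0#[#]_0___   read # → write 1, move →, go to Q
Q | 1#0#1[_]0___   read _ → write 1, move →, go to P
P | 1#0#11[0]___   read 0 → write #, move →, go to R
R | 1#0#11#[_]__   read _ → write 1, move ←, go to S
S | 1#0#11[#]1__   read # → write 1, move →, go to Q
Q | 1#0#111[1]__   read 1 → write 1, move →, go to Q
Q | 1#0#1111[_]_   read _ → write 1, move →, go to P
P | 1#0#11111[_]   read _ → write 1, move ←, go to P
P | 1#0#1111[1]1
M halts after 16 transitions.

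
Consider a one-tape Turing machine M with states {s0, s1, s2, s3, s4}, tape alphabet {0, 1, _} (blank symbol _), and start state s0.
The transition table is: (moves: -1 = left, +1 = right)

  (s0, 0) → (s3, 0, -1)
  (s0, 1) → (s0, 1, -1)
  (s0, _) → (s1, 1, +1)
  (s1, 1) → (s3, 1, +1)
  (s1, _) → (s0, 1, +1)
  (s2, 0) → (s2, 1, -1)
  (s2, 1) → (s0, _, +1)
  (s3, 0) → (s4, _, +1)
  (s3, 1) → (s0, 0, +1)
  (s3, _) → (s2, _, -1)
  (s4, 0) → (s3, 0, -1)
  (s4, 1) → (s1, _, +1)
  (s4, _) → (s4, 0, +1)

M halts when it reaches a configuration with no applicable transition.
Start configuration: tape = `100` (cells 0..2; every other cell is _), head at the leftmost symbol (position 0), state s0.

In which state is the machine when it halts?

state=s0 head=0 tape=_[1]00   (s0,1)→(s0,1,-1)
state=s0 head=-1 tape=[_]100   (s0,_)→(s1,1,+1)
state=s1 head=0 tape=1[1]00   (s1,1)→(s3,1,+1)
state=s3 head=1 tape=11[0]0   (s3,0)→(s4,_,+1)
state=s4 head=2 tape=11_[0]   (s4,0)→(s3,0,-1)
state=s3 head=1 tape=11[_]0   (s3,_)→(s2,_,-1)
state=s2 head=0 tape=1[1]_0   (s2,1)→(s0,_,+1)
state=s0 head=1 tape=1_[_]0   (s0,_)→(s1,1,+1)
state=s1 head=2 tape=1_1[0]
No transition is defined for (s1, 0); M halts in state s1.

s1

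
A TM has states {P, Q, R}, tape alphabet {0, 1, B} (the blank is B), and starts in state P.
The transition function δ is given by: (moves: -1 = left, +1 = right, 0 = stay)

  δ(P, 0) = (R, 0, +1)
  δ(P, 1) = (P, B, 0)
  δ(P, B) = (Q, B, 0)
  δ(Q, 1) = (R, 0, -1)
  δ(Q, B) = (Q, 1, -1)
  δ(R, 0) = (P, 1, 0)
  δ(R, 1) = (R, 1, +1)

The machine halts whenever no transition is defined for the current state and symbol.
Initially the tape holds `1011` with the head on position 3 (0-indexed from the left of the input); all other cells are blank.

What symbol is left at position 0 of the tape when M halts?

state=P head=3 tape=B101[1]   (P,1)→(P,B,0)
state=P head=3 tape=B101[B]   (P,B)→(Q,B,0)
state=Q head=3 tape=B101[B]   (Q,B)→(Q,1,-1)
state=Q head=2 tape=B10[1]1   (Q,1)→(R,0,-1)
state=R head=1 tape=B1[0]01   (R,0)→(P,1,0)
state=P head=1 tape=B1[1]01   (P,1)→(P,B,0)
state=P head=1 tape=B1[B]01   (P,B)→(Q,B,0)
state=Q head=1 tape=B1[B]01   (Q,B)→(Q,1,-1)
state=Q head=0 tape=B[1]101   (Q,1)→(R,0,-1)
state=R head=-1 tape=[B]0101
Cell 0 holds 0 when M halts.

0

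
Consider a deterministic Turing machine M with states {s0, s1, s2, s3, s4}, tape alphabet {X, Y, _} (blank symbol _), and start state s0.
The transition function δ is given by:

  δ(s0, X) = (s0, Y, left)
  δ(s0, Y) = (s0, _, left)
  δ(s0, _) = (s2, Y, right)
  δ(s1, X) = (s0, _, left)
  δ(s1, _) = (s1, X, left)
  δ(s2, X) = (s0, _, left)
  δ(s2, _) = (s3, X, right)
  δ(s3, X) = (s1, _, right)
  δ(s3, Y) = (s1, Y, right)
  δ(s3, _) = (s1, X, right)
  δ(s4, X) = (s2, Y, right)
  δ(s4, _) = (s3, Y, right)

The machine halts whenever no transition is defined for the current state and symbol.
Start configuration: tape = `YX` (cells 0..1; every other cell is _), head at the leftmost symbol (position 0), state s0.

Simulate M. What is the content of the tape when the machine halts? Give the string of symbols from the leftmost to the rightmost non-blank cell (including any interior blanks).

YXYY_X

state=s0 head=0 tape=___[Y]X_   (s0,Y)→(s0,_,left)
state=s0 head=-1 tape=__[_]_X_   (s0,_)→(s2,Y,right)
state=s2 head=0 tape=__Y[_]X_   (s2,_)→(s3,X,right)
state=s3 head=1 tape=__YX[X]_   (s3,X)→(s1,_,right)
state=s1 head=2 tape=__YX_[_]   (s1,_)→(s1,X,left)
state=s1 head=1 tape=__YX[_]X   (s1,_)→(s1,X,left)
state=s1 head=0 tape=__Y[X]XX   (s1,X)→(s0,_,left)
state=s0 head=-1 tape=__[Y]_XX   (s0,Y)→(s0,_,left)
state=s0 head=-2 tape=_[_]__XX   (s0,_)→(s2,Y,right)
state=s2 head=-1 tape=_Y[_]_XX   (s2,_)→(s3,X,right)
state=s3 head=0 tape=_YX[_]XX   (s3,_)→(s1,X,right)
state=s1 head=1 tape=_YXX[X]X   (s1,X)→(s0,_,left)
state=s0 head=0 tape=_YX[X]_X   (s0,X)→(s0,Y,left)
state=s0 head=-1 tape=_Y[X]Y_X   (s0,X)→(s0,Y,left)
state=s0 head=-2 tape=_[Y]YY_X   (s0,Y)→(s0,_,left)
state=s0 head=-3 tape=[_]_YY_X   (s0,_)→(s2,Y,right)
state=s2 head=-2 tape=Y[_]YY_X   (s2,_)→(s3,X,right)
state=s3 head=-1 tape=YX[Y]Y_X   (s3,Y)→(s1,Y,right)
state=s1 head=0 tape=YXY[Y]_X
The non-blank tape span at halt is YXYY_X.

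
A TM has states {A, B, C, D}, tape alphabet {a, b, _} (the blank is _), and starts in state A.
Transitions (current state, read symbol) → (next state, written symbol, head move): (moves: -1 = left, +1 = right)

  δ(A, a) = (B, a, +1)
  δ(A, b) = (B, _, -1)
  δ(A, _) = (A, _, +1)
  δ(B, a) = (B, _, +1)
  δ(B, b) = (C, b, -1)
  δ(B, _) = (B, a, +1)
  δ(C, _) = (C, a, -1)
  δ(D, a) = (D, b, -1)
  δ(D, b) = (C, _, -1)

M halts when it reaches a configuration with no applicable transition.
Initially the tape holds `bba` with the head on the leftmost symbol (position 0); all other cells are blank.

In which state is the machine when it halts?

A | _[b]ba   read b → write _, move -1, go to B
B | [_]_ba   read _ → write a, move +1, go to B
B | a[_]ba   read _ → write a, move +1, go to B
B | aa[b]a   read b → write b, move -1, go to C
C | a[a]ba
No transition is defined for (C, a); M halts in state C.

C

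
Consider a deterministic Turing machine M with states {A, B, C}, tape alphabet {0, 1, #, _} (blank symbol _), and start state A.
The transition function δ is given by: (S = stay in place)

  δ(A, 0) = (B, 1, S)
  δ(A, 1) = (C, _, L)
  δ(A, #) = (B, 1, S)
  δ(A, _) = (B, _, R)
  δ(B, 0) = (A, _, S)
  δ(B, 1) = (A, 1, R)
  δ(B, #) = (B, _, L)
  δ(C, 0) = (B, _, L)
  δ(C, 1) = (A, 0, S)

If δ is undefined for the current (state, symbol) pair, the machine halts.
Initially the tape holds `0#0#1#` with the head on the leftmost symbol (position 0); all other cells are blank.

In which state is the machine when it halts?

B

A | [0]#0#1#   read 0 → write 1, move S, go to B
B | [1]#0#1#   read 1 → write 1, move R, go to A
A | 1[#]0#1#   read # → write 1, move S, go to B
B | 1[1]0#1#   read 1 → write 1, move R, go to A
A | 11[0]#1#   read 0 → write 1, move S, go to B
B | 11[1]#1#   read 1 → write 1, move R, go to A
A | 111[#]1#   read # → write 1, move S, go to B
B | 111[1]1#   read 1 → write 1, move R, go to A
A | 1111[1]#   read 1 → write _, move L, go to C
C | 111[1]_#   read 1 → write 0, move S, go to A
A | 111[0]_#   read 0 → write 1, move S, go to B
B | 111[1]_#   read 1 → write 1, move R, go to A
A | 1111[_]#   read _ → write _, move R, go to B
B | 1111_[#]   read # → write _, move L, go to B
B | 1111[_]_
No transition is defined for (B, _); M halts in state B.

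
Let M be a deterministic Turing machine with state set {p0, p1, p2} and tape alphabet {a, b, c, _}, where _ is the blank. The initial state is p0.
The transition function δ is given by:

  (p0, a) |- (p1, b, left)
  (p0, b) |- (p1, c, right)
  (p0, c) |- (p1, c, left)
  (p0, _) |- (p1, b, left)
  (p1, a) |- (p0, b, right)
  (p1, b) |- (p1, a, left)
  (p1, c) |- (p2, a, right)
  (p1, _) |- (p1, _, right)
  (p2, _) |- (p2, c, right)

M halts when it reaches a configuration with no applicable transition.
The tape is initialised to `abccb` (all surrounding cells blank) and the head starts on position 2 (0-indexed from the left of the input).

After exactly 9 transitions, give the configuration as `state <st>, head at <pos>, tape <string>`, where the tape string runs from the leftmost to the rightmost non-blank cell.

state=p0 head=2 tape=_ab[c]cb   (p0,c)→(p1,c,left)
state=p1 head=1 tape=_a[b]ccb   (p1,b)→(p1,a,left)
state=p1 head=0 tape=_[a]accb   (p1,a)→(p0,b,right)
state=p0 head=1 tape=_b[a]ccb   (p0,a)→(p1,b,left)
state=p1 head=0 tape=_[b]bccb   (p1,b)→(p1,a,left)
state=p1 head=-1 tape=[_]abccb   (p1,_)→(p1,_,right)
state=p1 head=0 tape=_[a]bccb   (p1,a)→(p0,b,right)
state=p0 head=1 tape=_b[b]ccb   (p0,b)→(p1,c,right)
state=p1 head=2 tape=_bc[c]cb   (p1,c)→(p2,a,right)
state=p2 head=3 tape=_bca[c]b
After 9 steps: state p2, head at 3, tape bcacb.

state p2, head at 3, tape bcacb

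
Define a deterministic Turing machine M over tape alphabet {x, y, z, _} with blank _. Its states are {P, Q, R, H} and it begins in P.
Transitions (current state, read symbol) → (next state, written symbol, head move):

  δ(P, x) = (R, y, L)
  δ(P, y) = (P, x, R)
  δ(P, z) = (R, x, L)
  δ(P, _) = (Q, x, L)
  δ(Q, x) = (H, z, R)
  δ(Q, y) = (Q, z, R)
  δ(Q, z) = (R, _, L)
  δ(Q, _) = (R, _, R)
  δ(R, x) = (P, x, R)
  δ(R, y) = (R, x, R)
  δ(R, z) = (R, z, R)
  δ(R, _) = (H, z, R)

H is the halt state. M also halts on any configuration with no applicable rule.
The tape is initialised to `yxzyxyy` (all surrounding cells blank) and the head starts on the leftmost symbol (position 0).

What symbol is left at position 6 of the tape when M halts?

z

P | [y]xzyxyy_   read y → write x, move R, go to P
P | x[x]zyxyy_   read x → write y, move L, go to R
R | [x]yzyxyy_   read x → write x, move R, go to P
P | x[y]zyxyy_   read y → write x, move R, go to P
P | xx[z]yxyy_   read z → write x, move L, go to R
R | x[x]xyxyy_   read x → write x, move R, go to P
P | xx[x]yxyy_   read x → write y, move L, go to R
R | x[x]yyxyy_   read x → write x, move R, go to P
P | xx[y]yxyy_   read y → write x, move R, go to P
P | xxx[y]xyy_   read y → write x, move R, go to P
P | xxxx[x]yy_   read x → write y, move L, go to R
R | xxx[x]yyy_   read x → write x, move R, go to P
P | xxxx[y]yy_   read y → write x, move R, go to P
P | xxxxx[y]y_   read y → write x, move R, go to P
P | xxxxxx[y]_   read y → write x, move R, go to P
P | xxxxxxx[_]   read _ → write x, move L, go to Q
Q | xxxxxx[x]x   read x → write z, move R, go to H
H | xxxxxxz[x]
Cell 6 holds z when M halts.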